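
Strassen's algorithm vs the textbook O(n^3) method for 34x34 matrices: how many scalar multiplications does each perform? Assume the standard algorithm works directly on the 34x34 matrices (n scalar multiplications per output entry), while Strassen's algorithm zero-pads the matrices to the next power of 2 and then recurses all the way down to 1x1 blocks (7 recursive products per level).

Matrix multiplication for 34x34 matrices:

Strassen's algorithm requires power-of-2 dimensions. Pad 34x34 to 64x64 (next power of 2).

Standard algorithm: 34^3 = 39304 multiplications
Strassen's algorithm: 7^(log2(64)) = 7^6 = 117649 multiplications
Difference: 39304 - 117649 = -78345 (Strassen uses MORE here due to padding overhead — for small or just-over-power-of-2 n, padding can outweigh the per-level savings)

Standard: 39304 multiplications (34^3). Strassen: 117649 multiplications (7^6, after padding to 64x64). Strassen reduces 8 recursive multiplications to 7 at each level.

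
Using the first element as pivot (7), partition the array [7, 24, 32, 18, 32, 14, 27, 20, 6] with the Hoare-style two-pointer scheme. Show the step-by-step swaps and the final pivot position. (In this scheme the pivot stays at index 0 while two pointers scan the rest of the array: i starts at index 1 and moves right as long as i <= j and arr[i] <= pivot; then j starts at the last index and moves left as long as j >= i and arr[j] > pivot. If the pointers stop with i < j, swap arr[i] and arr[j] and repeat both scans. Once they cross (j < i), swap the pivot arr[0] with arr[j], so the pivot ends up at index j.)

Hoare-style two-pointer partition with pivot = 7:

Initial array: [7, 24, 32, 18, 32, 14, 27, 20, 6]

Pointers start at i = 1, j = 8.
i stops at index 1 (arr[1]=24 > 7), j stops at index 8 (arr[8]=6 <= 7): swap arr[1] and arr[8], array becomes [7, 6, 32, 18, 32, 14, 27, 20, 24]
i ends at 2, j ends at 1: the pointers have crossed (j < i), so scanning stops.

Swap pivot arr[0] with arr[1] to place pivot at position 1: [6, 7, 32, 18, 32, 14, 27, 20, 24]
Pivot position: 1

After partitioning with pivot 7, the array becomes [6, 7, 32, 18, 32, 14, 27, 20, 24]. The pivot is placed at index 1. All elements to the left of the pivot are <= 7, and all elements to the right are > 7.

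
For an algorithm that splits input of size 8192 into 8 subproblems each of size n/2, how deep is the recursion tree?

For divide and conquer with division factor 2:

Problem sizes at each level:
Level 0: 8192
Level 1: 4096
Level 2: 2048
Level 3: 1024
Level 4: 512
Level 5: 256
Level 6: 128
Level 7: 64
Level 8: 32
Level 9: 16
Level 10: 8
Level 11: 4
Level 12: 2
Level 13: 1

The root is level 0 and the size-1 base case is level 13 (the tree spans levels 0 through 13, i.e. 14 levels counting the root), so the depth is the number of divisions: log_2(8192) = 13

The recursion tree depth is log_2(8192) = 13. At each level, the problem size is divided by 2, so it takes 13 divisions to reduce to a base case of size 1. The algorithm makes 8 recursive calls at each level.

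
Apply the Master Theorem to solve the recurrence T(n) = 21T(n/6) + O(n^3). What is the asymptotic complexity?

Master Theorem for T(n) = 21T(n/6) + O(n^3):

a = 21, b = 6, c = 3
log_b(a) = log_6(21) = 1.6992

Case 3: c = 3 > log_6(21) = 1.6992
T(n) = O(n^3) = O(n^3)

For T(n) = 21T(n/6) + O(n^3): log_6(21) = 1.6992. This is Case 3 of the Master Theorem (c > log_b(a), work dominated by root), giving O(n^3).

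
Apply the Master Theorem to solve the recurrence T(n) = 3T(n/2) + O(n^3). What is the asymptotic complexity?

Master Theorem for T(n) = 3T(n/2) + O(n^3):

a = 3, b = 2, c = 3
log_b(a) = log_2(3) = 1.5850

Case 3: c = 3 > log_2(3) = 1.5850
T(n) = O(n^3) = O(n^3)

For T(n) = 3T(n/2) + O(n^3): log_2(3) = 1.5850. This is Case 3 of the Master Theorem (c > log_b(a), work dominated by root), giving O(n^3).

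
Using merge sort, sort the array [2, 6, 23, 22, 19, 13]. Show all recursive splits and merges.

Merge sort trace:

Split: [2, 6, 23, 22, 19, 13] -> [2, 6, 23] and [22, 19, 13]
  Split: [2, 6, 23] -> [2] and [6, 23]
    Split: [6, 23] -> [6] and [23]
    Merge: [6] + [23] -> [6, 23]
  Merge: [2] + [6, 23] -> [2, 6, 23]
  Split: [22, 19, 13] -> [22] and [19, 13]
    Split: [19, 13] -> [19] and [13]
    Merge: [19] + [13] -> [13, 19]
  Merge: [22] + [13, 19] -> [13, 19, 22]
Merge: [2, 6, 23] + [13, 19, 22] -> [2, 6, 13, 19, 22, 23]

Final sorted array: [2, 6, 13, 19, 22, 23]

The merge sort proceeds by recursively splitting the array and merging sorted halves.
After all merges, the sorted array is [2, 6, 13, 19, 22, 23].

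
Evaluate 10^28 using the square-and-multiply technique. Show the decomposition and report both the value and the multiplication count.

Computing 10^28 by squaring (build up from 10^1; each line after the first costs one multiplication):

10^1 = 10
10^2 = (10^1)^2 = 10^2 = 100
10^3 = 10 * 10^2 = 10 * 100 = 1000
10^6 = (10^3)^2 = 1000^2 = 1000000
10^7 = 10 * 10^6 = 10 * 1000000 = 10000000
10^14 = (10^7)^2 = 10000000^2 = 100000000000000
10^28 = (10^14)^2 = 100000000000000^2 = 10000000000000000000000000000

Result: 10000000000000000000000000000
Multiplications needed: 6 (6 lines after 10^1)

10^28 = 10000000000000000000000000000. Using exponentiation by squaring, this requires 6 multiplications. The key idea: if the exponent is even, square the half-power; if odd, multiply by the base once.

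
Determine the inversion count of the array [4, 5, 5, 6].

Finding inversions in [4, 5, 5, 6]:


Total inversions: 0

The array has 0 inversions. It is already sorted.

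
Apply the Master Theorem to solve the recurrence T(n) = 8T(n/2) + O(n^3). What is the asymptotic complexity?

Master Theorem for T(n) = 8T(n/2) + O(n^3):

a = 8, b = 2, c = 3
log_b(a) = log_2(8) = 3.0000

Case 2: c = 3 = log_2(8) = 3.0000
T(n) = O(n^3 log n) = O(n^3 log n)

For T(n) = 8T(n/2) + O(n^3): log_2(8) = 3.0000. This is Case 2 of the Master Theorem (c = log_b(a), equal work at all levels), giving O(n^3 log n).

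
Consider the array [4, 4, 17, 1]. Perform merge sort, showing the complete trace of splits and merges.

Merge sort trace:

Split: [4, 4, 17, 1] -> [4, 4] and [17, 1]
  Split: [4, 4] -> [4] and [4]
  Merge: [4] + [4] -> [4, 4]
  Split: [17, 1] -> [17] and [1]
  Merge: [17] + [1] -> [1, 17]
Merge: [4, 4] + [1, 17] -> [1, 4, 4, 17]

Final sorted array: [1, 4, 4, 17]

The merge sort proceeds by recursively splitting the array and merging sorted halves.
After all merges, the sorted array is [1, 4, 4, 17].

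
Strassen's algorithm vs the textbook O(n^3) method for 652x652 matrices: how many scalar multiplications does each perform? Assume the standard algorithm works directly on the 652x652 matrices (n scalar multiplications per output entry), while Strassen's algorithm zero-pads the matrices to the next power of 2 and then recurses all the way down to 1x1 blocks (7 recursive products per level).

Matrix multiplication for 652x652 matrices:

Strassen's algorithm requires power-of-2 dimensions. Pad 652x652 to 1024x1024 (next power of 2).

Standard algorithm: 652^3 = 277167808 multiplications
Strassen's algorithm: 7^(log2(1024)) = 7^10 = 282475249 multiplications
Difference: 277167808 - 282475249 = -5307441 (Strassen uses MORE here due to padding overhead — for small or just-over-power-of-2 n, padding can outweigh the per-level savings)

Standard: 277167808 multiplications (652^3). Strassen: 282475249 multiplications (7^10, after padding to 1024x1024). Strassen reduces 8 recursive multiplications to 7 at each level.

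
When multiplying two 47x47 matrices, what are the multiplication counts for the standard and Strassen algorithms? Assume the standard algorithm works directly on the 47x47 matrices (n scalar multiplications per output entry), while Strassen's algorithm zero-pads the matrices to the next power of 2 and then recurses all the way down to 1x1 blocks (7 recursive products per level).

Matrix multiplication for 47x47 matrices:

Strassen's algorithm requires power-of-2 dimensions. Pad 47x47 to 64x64 (next power of 2).

Standard algorithm: 47^3 = 103823 multiplications
Strassen's algorithm: 7^(log2(64)) = 7^6 = 117649 multiplications
Difference: 103823 - 117649 = -13826 (Strassen uses MORE here due to padding overhead — for small or just-over-power-of-2 n, padding can outweigh the per-level savings)

Standard: 103823 multiplications (47^3). Strassen: 117649 multiplications (7^6, after padding to 64x64). Strassen reduces 8 recursive multiplications to 7 at each level.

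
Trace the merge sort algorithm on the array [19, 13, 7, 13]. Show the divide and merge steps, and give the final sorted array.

Merge sort trace:

Split: [19, 13, 7, 13] -> [19, 13] and [7, 13]
  Split: [19, 13] -> [19] and [13]
  Merge: [19] + [13] -> [13, 19]
  Split: [7, 13] -> [7] and [13]
  Merge: [7] + [13] -> [7, 13]
Merge: [13, 19] + [7, 13] -> [7, 13, 13, 19]

Final sorted array: [7, 13, 13, 19]

The merge sort proceeds by recursively splitting the array and merging sorted halves.
After all merges, the sorted array is [7, 13, 13, 19].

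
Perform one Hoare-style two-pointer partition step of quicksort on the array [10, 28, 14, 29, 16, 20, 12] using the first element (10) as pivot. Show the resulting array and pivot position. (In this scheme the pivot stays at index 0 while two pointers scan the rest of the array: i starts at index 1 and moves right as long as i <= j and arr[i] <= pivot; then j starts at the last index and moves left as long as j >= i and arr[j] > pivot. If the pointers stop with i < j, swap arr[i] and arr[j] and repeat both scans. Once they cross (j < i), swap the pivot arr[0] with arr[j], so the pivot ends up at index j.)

Hoare-style two-pointer partition with pivot = 10:

Initial array: [10, 28, 14, 29, 16, 20, 12]

Pointers start at i = 1, j = 6.
i ends at 1, j ends at 0: the pointers have crossed (j < i), so scanning stops.

j = 0, so swapping arr[0] with arr[j] leaves the pivot at position 0: [10, 28, 14, 29, 16, 20, 12]
Pivot position: 0

After partitioning with pivot 10, the array becomes [10, 28, 14, 29, 16, 20, 12]. The pivot is placed at index 0. All elements to the left of the pivot are <= 10, and all elements to the right are > 10.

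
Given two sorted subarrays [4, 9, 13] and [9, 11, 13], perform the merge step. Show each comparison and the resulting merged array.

Merging process:

Compare 4 vs 9: take 4 from left. Merged: [4]
Compare 9 vs 9: take 9 from left. Merged: [4, 9]
Compare 13 vs 9: take 9 from right. Merged: [4, 9, 9]
Compare 13 vs 11: take 11 from right. Merged: [4, 9, 9, 11]
Compare 13 vs 13: take 13 from left. Merged: [4, 9, 9, 11, 13]
Append remaining from right: [13]. Merged: [4, 9, 9, 11, 13, 13]

Final merged array: [4, 9, 9, 11, 13, 13]
Total comparisons: 5

The merged array is [4, 9, 9, 11, 13, 13], requiring 5 comparisons. The merge step runs in O(n) time where n is the total number of elements.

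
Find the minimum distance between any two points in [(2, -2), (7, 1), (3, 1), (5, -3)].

Computing all pairwise distances among 4 points:

d((2, -2), (7, 1)) = 5.831
d((2, -2), (3, 1)) = 3.1623 <-- minimum
d((2, -2), (5, -3)) = 3.1623 <-- minimum
d((7, 1), (3, 1)) = 4.0
d((7, 1), (5, -3)) = 4.4721
d((3, 1), (5, -3)) = 4.4721

Minimum distance: 3.1623 (tie among 2 pairs: (2, -2) and (3, 1); (2, -2) and (5, -3))

The minimum Euclidean distance is 3.1623. There is a tie: 2 pairs achieve this minimum — (2, -2) and (3, 1); (2, -2) and (5, -3). Any of these is a valid closest pair. For 4 points, brute-force pairwise comparison is shown above. For large n, the divide-and-conquer algorithm (sort by x, recurse on halves, check the dividing strip) achieves O(n log n).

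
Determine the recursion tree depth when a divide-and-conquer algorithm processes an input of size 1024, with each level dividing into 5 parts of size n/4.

For divide and conquer with division factor 4:

Problem sizes at each level:
Level 0: 1024
Level 1: 256
Level 2: 64
Level 3: 16
Level 4: 4
Level 5: 1

The root is level 0 and the size-1 base case is level 5 (the tree spans levels 0 through 5, i.e. 6 levels counting the root), so the depth is the number of divisions: log_4(1024) = 5

The recursion tree depth is log_4(1024) = 5. At each level, the problem size is divided by 4, so it takes 5 divisions to reduce to a base case of size 1. The algorithm makes 5 recursive calls at each level.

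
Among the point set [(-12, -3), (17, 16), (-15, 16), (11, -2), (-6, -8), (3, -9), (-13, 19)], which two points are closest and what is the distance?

Computing all pairwise distances among 7 points:

d((-12, -3), (17, 16)) = 34.6699
d((-12, -3), (-15, 16)) = 19.2354
d((-12, -3), (11, -2)) = 23.0217
d((-12, -3), (-6, -8)) = 7.8102
d((-12, -3), (3, -9)) = 16.1555
d((-12, -3), (-13, 19)) = 22.0227
d((17, 16), (-15, 16)) = 32.0
d((17, 16), (11, -2)) = 18.9737
d((17, 16), (-6, -8)) = 33.2415
d((17, 16), (3, -9)) = 28.6531
d((17, 16), (-13, 19)) = 30.1496
d((-15, 16), (11, -2)) = 31.6228
d((-15, 16), (-6, -8)) = 25.632
d((-15, 16), (3, -9)) = 30.8058
d((-15, 16), (-13, 19)) = 3.6056 <-- minimum
d((11, -2), (-6, -8)) = 18.0278
d((11, -2), (3, -9)) = 10.6301
d((11, -2), (-13, 19)) = 31.8904
d((-6, -8), (3, -9)) = 9.0554
d((-6, -8), (-13, 19)) = 27.8927
d((3, -9), (-13, 19)) = 32.249

Closest pair: (-15, 16) and (-13, 19) with distance 3.6056

The closest pair is (-15, 16) and (-13, 19) with Euclidean distance 3.6056. For 7 points, brute-force pairwise comparison is shown above. For large n, the divide-and-conquer algorithm (sort by x, recurse on halves, check the dividing strip) achieves O(n log n).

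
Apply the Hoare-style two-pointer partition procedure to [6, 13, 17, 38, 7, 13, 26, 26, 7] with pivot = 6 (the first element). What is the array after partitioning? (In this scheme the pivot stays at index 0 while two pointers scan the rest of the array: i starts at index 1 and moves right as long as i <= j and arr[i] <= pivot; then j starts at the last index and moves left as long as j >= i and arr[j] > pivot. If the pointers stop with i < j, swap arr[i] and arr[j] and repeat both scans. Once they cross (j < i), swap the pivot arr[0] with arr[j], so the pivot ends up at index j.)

Hoare-style two-pointer partition with pivot = 6:

Initial array: [6, 13, 17, 38, 7, 13, 26, 26, 7]

Pointers start at i = 1, j = 8.
i ends at 1, j ends at 0: the pointers have crossed (j < i), so scanning stops.

j = 0, so swapping arr[0] with arr[j] leaves the pivot at position 0: [6, 13, 17, 38, 7, 13, 26, 26, 7]
Pivot position: 0

After partitioning with pivot 6, the array becomes [6, 13, 17, 38, 7, 13, 26, 26, 7]. The pivot is placed at index 0. All elements to the left of the pivot are <= 6, and all elements to the right are > 6.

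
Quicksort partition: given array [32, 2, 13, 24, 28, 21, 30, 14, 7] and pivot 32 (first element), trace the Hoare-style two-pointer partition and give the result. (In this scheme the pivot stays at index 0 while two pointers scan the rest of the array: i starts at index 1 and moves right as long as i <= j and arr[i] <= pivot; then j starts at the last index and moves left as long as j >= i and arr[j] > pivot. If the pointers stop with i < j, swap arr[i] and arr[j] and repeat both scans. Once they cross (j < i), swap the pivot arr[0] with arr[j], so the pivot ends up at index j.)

Hoare-style two-pointer partition with pivot = 32:

Initial array: [32, 2, 13, 24, 28, 21, 30, 14, 7]

Pointers start at i = 1, j = 8.
i ends at 9, j ends at 8: the pointers have crossed (j < i), so scanning stops.

Swap pivot arr[0] with arr[8] to place pivot at position 8: [7, 2, 13, 24, 28, 21, 30, 14, 32]
Pivot position: 8

After partitioning with pivot 32, the array becomes [7, 2, 13, 24, 28, 21, 30, 14, 32]. The pivot is placed at index 8. All elements to the left of the pivot are <= 32, and all elements to the right are > 32.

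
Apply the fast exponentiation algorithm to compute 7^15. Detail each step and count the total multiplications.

Computing 7^15 by squaring (build up from 7^1; each line after the first costs one multiplication):

7^1 = 7
7^2 = (7^1)^2 = 7^2 = 49
7^3 = 7 * 7^2 = 7 * 49 = 343
7^6 = (7^3)^2 = 343^2 = 117649
7^7 = 7 * 7^6 = 7 * 117649 = 823543
7^14 = (7^7)^2 = 823543^2 = 678223072849
7^15 = 7 * 7^14 = 7 * 678223072849 = 4747561509943

Result: 4747561509943
Multiplications needed: 6 (6 lines after 7^1)

7^15 = 4747561509943. Using exponentiation by squaring, this requires 6 multiplications. The key idea: if the exponent is even, square the half-power; if odd, multiply by the base once.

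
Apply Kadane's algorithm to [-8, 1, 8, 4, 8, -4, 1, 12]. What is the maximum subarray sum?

Using Kadane's algorithm on [-8, 1, 8, 4, 8, -4, 1, 12]:

Scanning through the array:
Position 1 (value 1): max_ending_here = 1, max_so_far = 1
Position 2 (value 8): max_ending_here = 9, max_so_far = 9
Position 3 (value 4): max_ending_here = 13, max_so_far = 13
Position 4 (value 8): max_ending_here = 21, max_so_far = 21
Position 5 (value -4): max_ending_here = 17, max_so_far = 21
Position 6 (value 1): max_ending_here = 18, max_so_far = 21
Position 7 (value 12): max_ending_here = 30, max_so_far = 30

Maximum subarray: [1, 8, 4, 8, -4, 1, 12]
Maximum sum: 30

The maximum subarray is [1, 8, 4, 8, -4, 1, 12] with sum 30. This subarray runs from index 1 to index 7.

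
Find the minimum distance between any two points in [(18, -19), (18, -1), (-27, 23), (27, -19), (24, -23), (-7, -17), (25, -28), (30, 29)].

Computing all pairwise distances among 8 points:

d((18, -19), (18, -1)) = 18.0
d((18, -19), (-27, 23)) = 61.5549
d((18, -19), (27, -19)) = 9.0
d((18, -19), (24, -23)) = 7.2111
d((18, -19), (-7, -17)) = 25.0799
d((18, -19), (25, -28)) = 11.4018
d((18, -19), (30, 29)) = 49.4773
d((18, -1), (-27, 23)) = 51.0
d((18, -1), (27, -19)) = 20.1246
d((18, -1), (24, -23)) = 22.8035
d((18, -1), (-7, -17)) = 29.6816
d((18, -1), (25, -28)) = 27.8927
d((18, -1), (30, 29)) = 32.311
d((-27, 23), (27, -19)) = 68.4105
d((-27, 23), (24, -23)) = 68.6804
d((-27, 23), (-7, -17)) = 44.7214
d((-27, 23), (25, -28)) = 72.8354
d((-27, 23), (30, 29)) = 57.3149
d((27, -19), (24, -23)) = 5.0 <-- minimum
d((27, -19), (-7, -17)) = 34.0588
d((27, -19), (25, -28)) = 9.2195
d((27, -19), (30, 29)) = 48.0937
d((24, -23), (-7, -17)) = 31.5753
d((24, -23), (25, -28)) = 5.099
d((24, -23), (30, 29)) = 52.345
d((-7, -17), (25, -28)) = 33.8378
d((-7, -17), (30, 29)) = 59.0339
d((25, -28), (30, 29)) = 57.2189

Closest pair: (27, -19) and (24, -23) with distance 5.0

The closest pair is (27, -19) and (24, -23) with Euclidean distance 5.0. For 8 points, brute-force pairwise comparison is shown above. For large n, the divide-and-conquer algorithm (sort by x, recurse on halves, check the dividing strip) achieves O(n log n).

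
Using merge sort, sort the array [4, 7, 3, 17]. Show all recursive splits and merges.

Merge sort trace:

Split: [4, 7, 3, 17] -> [4, 7] and [3, 17]
  Split: [4, 7] -> [4] and [7]
  Merge: [4] + [7] -> [4, 7]
  Split: [3, 17] -> [3] and [17]
  Merge: [3] + [17] -> [3, 17]
Merge: [4, 7] + [3, 17] -> [3, 4, 7, 17]

Final sorted array: [3, 4, 7, 17]

The merge sort proceeds by recursively splitting the array and merging sorted halves.
After all merges, the sorted array is [3, 4, 7, 17].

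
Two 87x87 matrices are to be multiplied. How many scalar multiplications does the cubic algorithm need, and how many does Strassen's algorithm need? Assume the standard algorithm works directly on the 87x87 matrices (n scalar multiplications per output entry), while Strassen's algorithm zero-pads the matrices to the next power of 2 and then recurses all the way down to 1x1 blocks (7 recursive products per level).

Matrix multiplication for 87x87 matrices:

Strassen's algorithm requires power-of-2 dimensions. Pad 87x87 to 128x128 (next power of 2).

Standard algorithm: 87^3 = 658503 multiplications
Strassen's algorithm: 7^(log2(128)) = 7^7 = 823543 multiplications
Difference: 658503 - 823543 = -165040 (Strassen uses MORE here due to padding overhead — for small or just-over-power-of-2 n, padding can outweigh the per-level savings)

Standard: 658503 multiplications (87^3). Strassen: 823543 multiplications (7^7, after padding to 128x128). Strassen reduces 8 recursive multiplications to 7 at each level.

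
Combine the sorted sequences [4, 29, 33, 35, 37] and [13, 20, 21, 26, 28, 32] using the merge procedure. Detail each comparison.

Merging process:

Compare 4 vs 13: take 4 from left. Merged: [4]
Compare 29 vs 13: take 13 from right. Merged: [4, 13]
Compare 29 vs 20: take 20 from right. Merged: [4, 13, 20]
Compare 29 vs 21: take 21 from right. Merged: [4, 13, 20, 21]
Compare 29 vs 26: take 26 from right. Merged: [4, 13, 20, 21, 26]
Compare 29 vs 28: take 28 from right. Merged: [4, 13, 20, 21, 26, 28]
Compare 29 vs 32: take 29 from left. Merged: [4, 13, 20, 21, 26, 28, 29]
Compare 33 vs 32: take 32 from right. Merged: [4, 13, 20, 21, 26, 28, 29, 32]
Append remaining from left: [33, 35, 37]. Merged: [4, 13, 20, 21, 26, 28, 29, 32, 33, 35, 37]

Final merged array: [4, 13, 20, 21, 26, 28, 29, 32, 33, 35, 37]
Total comparisons: 8

The merged array is [4, 13, 20, 21, 26, 28, 29, 32, 33, 35, 37], requiring 8 comparisons. The merge step runs in O(n) time where n is the total number of elements.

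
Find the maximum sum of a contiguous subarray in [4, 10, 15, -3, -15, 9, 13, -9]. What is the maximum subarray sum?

Using Kadane's algorithm on [4, 10, 15, -3, -15, 9, 13, -9]:

Scanning through the array:
Position 1 (value 10): max_ending_here = 14, max_so_far = 14
Position 2 (value 15): max_ending_here = 29, max_so_far = 29
Position 3 (value -3): max_ending_here = 26, max_so_far = 29
Position 4 (value -15): max_ending_here = 11, max_so_far = 29
Position 5 (value 9): max_ending_here = 20, max_so_far = 29
Position 6 (value 13): max_ending_here = 33, max_so_far = 33
Position 7 (value -9): max_ending_here = 24, max_so_far = 33

Maximum subarray: [4, 10, 15, -3, -15, 9, 13]
Maximum sum: 33

The maximum subarray is [4, 10, 15, -3, -15, 9, 13] with sum 33. This subarray runs from index 0 to index 6.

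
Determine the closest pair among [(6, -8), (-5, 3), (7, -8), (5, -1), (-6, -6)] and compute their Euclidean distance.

Computing all pairwise distances among 5 points:

d((6, -8), (-5, 3)) = 15.5563
d((6, -8), (7, -8)) = 1.0 <-- minimum
d((6, -8), (5, -1)) = 7.0711
d((6, -8), (-6, -6)) = 12.1655
d((-5, 3), (7, -8)) = 16.2788
d((-5, 3), (5, -1)) = 10.7703
d((-5, 3), (-6, -6)) = 9.0554
d((7, -8), (5, -1)) = 7.2801
d((7, -8), (-6, -6)) = 13.1529
d((5, -1), (-6, -6)) = 12.083

Closest pair: (6, -8) and (7, -8) with distance 1.0

The closest pair is (6, -8) and (7, -8) with Euclidean distance 1.0. For 5 points, brute-force pairwise comparison is shown above. For large n, the divide-and-conquer algorithm (sort by x, recurse on halves, check the dividing strip) achieves O(n log n).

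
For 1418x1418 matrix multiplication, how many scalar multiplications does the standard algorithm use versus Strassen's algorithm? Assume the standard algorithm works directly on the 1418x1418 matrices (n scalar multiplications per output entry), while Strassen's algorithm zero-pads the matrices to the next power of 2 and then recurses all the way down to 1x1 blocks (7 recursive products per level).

Matrix multiplication for 1418x1418 matrices:

Strassen's algorithm requires power-of-2 dimensions. Pad 1418x1418 to 2048x2048 (next power of 2).

Standard algorithm: 1418^3 = 2851206632 multiplications
Strassen's algorithm: 7^(log2(2048)) = 7^11 = 1977326743 multiplications
Savings: 2851206632 - 1977326743 = 873879889 multiplications

Standard: 2851206632 multiplications (1418^3). Strassen: 1977326743 multiplications (7^11, after padding to 2048x2048). Strassen reduces 8 recursive multiplications to 7 at each level.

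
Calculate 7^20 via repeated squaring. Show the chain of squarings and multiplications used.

Computing 7^20 by squaring (build up from 7^1; each line after the first costs one multiplication):

7^1 = 7
7^2 = (7^1)^2 = 7^2 = 49
7^4 = (7^2)^2 = 49^2 = 2401
7^5 = 7 * 7^4 = 7 * 2401 = 16807
7^10 = (7^5)^2 = 16807^2 = 282475249
7^20 = (7^10)^2 = 282475249^2 = 79792266297612001

Result: 79792266297612001
Multiplications needed: 5 (5 lines after 7^1)

7^20 = 79792266297612001. Using exponentiation by squaring, this requires 5 multiplications. The key idea: if the exponent is even, square the half-power; if odd, multiply by the base once.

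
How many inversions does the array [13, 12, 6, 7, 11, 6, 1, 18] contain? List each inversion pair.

Finding inversions in [13, 12, 6, 7, 11, 6, 1, 18]:

(0, 1): arr[0]=13 > arr[1]=12
(0, 2): arr[0]=13 > arr[2]=6
(0, 3): arr[0]=13 > arr[3]=7
(0, 4): arr[0]=13 > arr[4]=11
(0, 5): arr[0]=13 > arr[5]=6
(0, 6): arr[0]=13 > arr[6]=1
(1, 2): arr[1]=12 > arr[2]=6
(1, 3): arr[1]=12 > arr[3]=7
(1, 4): arr[1]=12 > arr[4]=11
(1, 5): arr[1]=12 > arr[5]=6
(1, 6): arr[1]=12 > arr[6]=1
(2, 6): arr[2]=6 > arr[6]=1
(3, 5): arr[3]=7 > arr[5]=6
(3, 6): arr[3]=7 > arr[6]=1
(4, 5): arr[4]=11 > arr[5]=6
(4, 6): arr[4]=11 > arr[6]=1
(5, 6): arr[5]=6 > arr[6]=1

Total inversions: 17

The array has 17 inversion(s): (0,1), (0,2), (0,3), (0,4), (0,5), (0,6), (1,2), (1,3), (1,4), (1,5), (1,6), (2,6), (3,5), (3,6), (4,5), (4,6), (5,6). Each pair (i,j) satisfies i < j and arr[i] > arr[j].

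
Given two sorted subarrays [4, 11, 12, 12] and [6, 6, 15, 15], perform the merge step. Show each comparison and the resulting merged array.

Merging process:

Compare 4 vs 6: take 4 from left. Merged: [4]
Compare 11 vs 6: take 6 from right. Merged: [4, 6]
Compare 11 vs 6: take 6 from right. Merged: [4, 6, 6]
Compare 11 vs 15: take 11 from left. Merged: [4, 6, 6, 11]
Compare 12 vs 15: take 12 from left. Merged: [4, 6, 6, 11, 12]
Compare 12 vs 15: take 12 from left. Merged: [4, 6, 6, 11, 12, 12]
Append remaining from right: [15, 15]. Merged: [4, 6, 6, 11, 12, 12, 15, 15]

Final merged array: [4, 6, 6, 11, 12, 12, 15, 15]
Total comparisons: 6

The merged array is [4, 6, 6, 11, 12, 12, 15, 15], requiring 6 comparisons. The merge step runs in O(n) time where n is the total number of elements.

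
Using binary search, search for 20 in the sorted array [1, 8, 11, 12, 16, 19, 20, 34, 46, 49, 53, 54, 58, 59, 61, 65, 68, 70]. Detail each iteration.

Binary search for 20 in [1, 8, 11, 12, 16, 19, 20, 34, 46, 49, 53, 54, 58, 59, 61, 65, 68, 70]:

lo=0, hi=17, mid=8, arr[mid]=46 -> 46 > 20, search left half
lo=0, hi=7, mid=3, arr[mid]=12 -> 12 < 20, search right half
lo=4, hi=7, mid=5, arr[mid]=19 -> 19 < 20, search right half
lo=6, hi=7, mid=6, arr[mid]=20 -> Found target at index 6!

Binary search finds 20 at index 6 after 4 comparisons. The search repeatedly halves the search space by comparing with the middle element.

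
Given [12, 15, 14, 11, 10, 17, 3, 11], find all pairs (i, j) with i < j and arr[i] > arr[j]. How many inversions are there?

Finding inversions in [12, 15, 14, 11, 10, 17, 3, 11]:

(0, 3): arr[0]=12 > arr[3]=11
(0, 4): arr[0]=12 > arr[4]=10
(0, 6): arr[0]=12 > arr[6]=3
(0, 7): arr[0]=12 > arr[7]=11
(1, 2): arr[1]=15 > arr[2]=14
(1, 3): arr[1]=15 > arr[3]=11
(1, 4): arr[1]=15 > arr[4]=10
(1, 6): arr[1]=15 > arr[6]=3
(1, 7): arr[1]=15 > arr[7]=11
(2, 3): arr[2]=14 > arr[3]=11
(2, 4): arr[2]=14 > arr[4]=10
(2, 6): arr[2]=14 > arr[6]=3
(2, 7): arr[2]=14 > arr[7]=11
(3, 4): arr[3]=11 > arr[4]=10
(3, 6): arr[3]=11 > arr[6]=3
(4, 6): arr[4]=10 > arr[6]=3
(5, 6): arr[5]=17 > arr[6]=3
(5, 7): arr[5]=17 > arr[7]=11

Total inversions: 18

The array has 18 inversion(s): (0,3), (0,4), (0,6), (0,7), (1,2), (1,3), (1,4), (1,6), (1,7), (2,3), (2,4), (2,6), (2,7), (3,4), (3,6), (4,6), (5,6), (5,7). Each pair (i,j) satisfies i < j and arr[i] > arr[j].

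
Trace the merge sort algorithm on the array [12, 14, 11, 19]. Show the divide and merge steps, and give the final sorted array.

Merge sort trace:

Split: [12, 14, 11, 19] -> [12, 14] and [11, 19]
  Split: [12, 14] -> [12] and [14]
  Merge: [12] + [14] -> [12, 14]
  Split: [11, 19] -> [11] and [19]
  Merge: [11] + [19] -> [11, 19]
Merge: [12, 14] + [11, 19] -> [11, 12, 14, 19]

Final sorted array: [11, 12, 14, 19]

The merge sort proceeds by recursively splitting the array and merging sorted halves.
After all merges, the sorted array is [11, 12, 14, 19].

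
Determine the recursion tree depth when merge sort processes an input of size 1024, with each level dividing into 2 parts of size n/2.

For divide and conquer with division factor 2:

Problem sizes at each level:
Level 0: 1024
Level 1: 512
Level 2: 256
Level 3: 128
Level 4: 64
Level 5: 32
Level 6: 16
Level 7: 8
Level 8: 4
Level 9: 2
Level 10: 1

The root is level 0 and the size-1 base case is level 10 (the tree spans levels 0 through 10, i.e. 11 levels counting the root), so the depth is the number of divisions: log_2(1024) = 10

The recursion tree depth is log_2(1024) = 10. At each level, the problem size is divided by 2, so it takes 10 divisions to reduce to a base case of size 1. The algorithm makes 2 recursive calls at each level.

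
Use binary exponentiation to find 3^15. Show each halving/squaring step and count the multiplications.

Computing 3^15 by squaring (build up from 3^1; each line after the first costs one multiplication):

3^1 = 3
3^2 = (3^1)^2 = 3^2 = 9
3^3 = 3 * 3^2 = 3 * 9 = 27
3^6 = (3^3)^2 = 27^2 = 729
3^7 = 3 * 3^6 = 3 * 729 = 2187
3^14 = (3^7)^2 = 2187^2 = 4782969
3^15 = 3 * 3^14 = 3 * 4782969 = 14348907

Result: 14348907
Multiplications needed: 6 (6 lines after 3^1)

3^15 = 14348907. Using exponentiation by squaring, this requires 6 multiplications. The key idea: if the exponent is even, square the half-power; if odd, multiply by the base once.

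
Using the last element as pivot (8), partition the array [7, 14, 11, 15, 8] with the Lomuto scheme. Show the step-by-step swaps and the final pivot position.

Lomuto partition with pivot = 8:

Initial array: [7, 14, 11, 15, 8]

arr[0]=7 <= 8: swap with position 0, array becomes [7, 14, 11, 15, 8]
arr[1]=14 > 8: no swap
arr[2]=11 > 8: no swap
arr[3]=15 > 8: no swap

Place pivot at position 1: [7, 8, 11, 15, 14]
Pivot position: 1

After partitioning with pivot 8, the array becomes [7, 8, 11, 15, 14]. The pivot is placed at index 1. All elements to the left of the pivot are <= 8, and all elements to the right are > 8.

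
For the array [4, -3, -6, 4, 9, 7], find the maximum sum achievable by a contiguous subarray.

Using Kadane's algorithm on [4, -3, -6, 4, 9, 7]:

Scanning through the array:
Position 1 (value -3): max_ending_here = 1, max_so_far = 4
Position 2 (value -6): max_ending_here = -5, max_so_far = 4
Position 3 (value 4): max_ending_here = 4, max_so_far = 4
Position 4 (value 9): max_ending_here = 13, max_so_far = 13
Position 5 (value 7): max_ending_here = 20, max_so_far = 20

Maximum subarray: [4, 9, 7]
Maximum sum: 20

The maximum subarray is [4, 9, 7] with sum 20. This subarray runs from index 3 to index 5.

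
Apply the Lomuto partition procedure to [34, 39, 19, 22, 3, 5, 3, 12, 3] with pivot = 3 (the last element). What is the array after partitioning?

Lomuto partition with pivot = 3:

Initial array: [34, 39, 19, 22, 3, 5, 3, 12, 3]

arr[0]=34 > 3: no swap
arr[1]=39 > 3: no swap
arr[2]=19 > 3: no swap
arr[3]=22 > 3: no swap
arr[4]=3 <= 3: swap with position 0, array becomes [3, 39, 19, 22, 34, 5, 3, 12, 3]
arr[5]=5 > 3: no swap
arr[6]=3 <= 3: swap with position 1, array becomes [3, 3, 19, 22, 34, 5, 39, 12, 3]
arr[7]=12 > 3: no swap

Place pivot at position 2: [3, 3, 3, 22, 34, 5, 39, 12, 19]
Pivot position: 2

After partitioning with pivot 3, the array becomes [3, 3, 3, 22, 34, 5, 39, 12, 19]. The pivot is placed at index 2. All elements to the left of the pivot are <= 3, and all elements to the right are > 3.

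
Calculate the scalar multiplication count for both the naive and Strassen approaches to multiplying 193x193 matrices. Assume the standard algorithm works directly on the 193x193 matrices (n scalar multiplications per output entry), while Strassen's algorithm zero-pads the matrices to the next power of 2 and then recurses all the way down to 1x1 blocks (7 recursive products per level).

Matrix multiplication for 193x193 matrices:

Strassen's algorithm requires power-of-2 dimensions. Pad 193x193 to 256x256 (next power of 2).

Standard algorithm: 193^3 = 7189057 multiplications
Strassen's algorithm: 7^(log2(256)) = 7^8 = 5764801 multiplications
Savings: 7189057 - 5764801 = 1424256 multiplications

Standard: 7189057 multiplications (193^3). Strassen: 5764801 multiplications (7^8, after padding to 256x256). Strassen reduces 8 recursive multiplications to 7 at each level.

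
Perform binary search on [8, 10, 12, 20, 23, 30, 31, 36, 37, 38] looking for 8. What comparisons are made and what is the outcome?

Binary search for 8 in [8, 10, 12, 20, 23, 30, 31, 36, 37, 38]:

lo=0, hi=9, mid=4, arr[mid]=23 -> 23 > 8, search left half
lo=0, hi=3, mid=1, arr[mid]=10 -> 10 > 8, search left half
lo=0, hi=0, mid=0, arr[mid]=8 -> Found target at index 0!

Binary search finds 8 at index 0 after 3 comparisons. The search repeatedly halves the search space by comparing with the middle element.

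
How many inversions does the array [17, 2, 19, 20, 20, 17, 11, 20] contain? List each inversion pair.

Finding inversions in [17, 2, 19, 20, 20, 17, 11, 20]:

(0, 1): arr[0]=17 > arr[1]=2
(0, 6): arr[0]=17 > arr[6]=11
(2, 5): arr[2]=19 > arr[5]=17
(2, 6): arr[2]=19 > arr[6]=11
(3, 5): arr[3]=20 > arr[5]=17
(3, 6): arr[3]=20 > arr[6]=11
(4, 5): arr[4]=20 > arr[5]=17
(4, 6): arr[4]=20 > arr[6]=11
(5, 6): arr[5]=17 > arr[6]=11

Total inversions: 9

The array has 9 inversion(s): (0,1), (0,6), (2,5), (2,6), (3,5), (3,6), (4,5), (4,6), (5,6). Each pair (i,j) satisfies i < j and arr[i] > arr[j].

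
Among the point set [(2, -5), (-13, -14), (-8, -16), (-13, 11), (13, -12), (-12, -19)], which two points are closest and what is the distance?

Computing all pairwise distances among 6 points:

d((2, -5), (-13, -14)) = 17.4929
d((2, -5), (-8, -16)) = 14.8661
d((2, -5), (-13, 11)) = 21.9317
d((2, -5), (13, -12)) = 13.0384
d((2, -5), (-12, -19)) = 19.799
d((-13, -14), (-8, -16)) = 5.3852
d((-13, -14), (-13, 11)) = 25.0
d((-13, -14), (13, -12)) = 26.0768
d((-13, -14), (-12, -19)) = 5.099
d((-8, -16), (-13, 11)) = 27.4591
d((-8, -16), (13, -12)) = 21.3776
d((-8, -16), (-12, -19)) = 5.0 <-- minimum
d((-13, 11), (13, -12)) = 34.7131
d((-13, 11), (-12, -19)) = 30.0167
d((13, -12), (-12, -19)) = 25.9615

Closest pair: (-8, -16) and (-12, -19) with distance 5.0

The closest pair is (-8, -16) and (-12, -19) with Euclidean distance 5.0. For 6 points, brute-force pairwise comparison is shown above. For large n, the divide-and-conquer algorithm (sort by x, recurse on halves, check the dividing strip) achieves O(n log n).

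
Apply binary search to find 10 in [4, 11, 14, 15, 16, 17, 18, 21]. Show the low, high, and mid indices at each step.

Binary search for 10 in [4, 11, 14, 15, 16, 17, 18, 21]:

lo=0, hi=7, mid=3, arr[mid]=15 -> 15 > 10, search left half
lo=0, hi=2, mid=1, arr[mid]=11 -> 11 > 10, search left half
lo=0, hi=0, mid=0, arr[mid]=4 -> 4 < 10, search right half
lo=1 > hi=0, target 10 not found

Binary search determines that 10 is not in the array after 3 comparisons. The search space was exhausted without finding the target.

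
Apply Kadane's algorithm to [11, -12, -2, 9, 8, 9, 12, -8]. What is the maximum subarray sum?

Using Kadane's algorithm on [11, -12, -2, 9, 8, 9, 12, -8]:

Scanning through the array:
Position 1 (value -12): max_ending_here = -1, max_so_far = 11
Position 2 (value -2): max_ending_here = -2, max_so_far = 11
Position 3 (value 9): max_ending_here = 9, max_so_far = 11
Position 4 (value 8): max_ending_here = 17, max_so_far = 17
Position 5 (value 9): max_ending_here = 26, max_so_far = 26
Position 6 (value 12): max_ending_here = 38, max_so_far = 38
Position 7 (value -8): max_ending_here = 30, max_so_far = 38

Maximum subarray: [9, 8, 9, 12]
Maximum sum: 38

The maximum subarray is [9, 8, 9, 12] with sum 38. This subarray runs from index 3 to index 6.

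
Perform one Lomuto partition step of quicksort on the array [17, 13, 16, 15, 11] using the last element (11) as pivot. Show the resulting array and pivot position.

Lomuto partition with pivot = 11:

Initial array: [17, 13, 16, 15, 11]

arr[0]=17 > 11: no swap
arr[1]=13 > 11: no swap
arr[2]=16 > 11: no swap
arr[3]=15 > 11: no swap

Place pivot at position 0: [11, 13, 16, 15, 17]
Pivot position: 0

After partitioning with pivot 11, the array becomes [11, 13, 16, 15, 17]. The pivot is placed at index 0. All elements to the left of the pivot are <= 11, and all elements to the right are > 11.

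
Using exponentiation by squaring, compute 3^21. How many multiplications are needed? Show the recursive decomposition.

Computing 3^21 by squaring (build up from 3^1; each line after the first costs one multiplication):

3^1 = 3
3^2 = (3^1)^2 = 3^2 = 9
3^4 = (3^2)^2 = 9^2 = 81
3^5 = 3 * 3^4 = 3 * 81 = 243
3^10 = (3^5)^2 = 243^2 = 59049
3^20 = (3^10)^2 = 59049^2 = 3486784401
3^21 = 3 * 3^20 = 3 * 3486784401 = 10460353203

Result: 10460353203
Multiplications needed: 6 (6 lines after 3^1)

3^21 = 10460353203. Using exponentiation by squaring, this requires 6 multiplications. The key idea: if the exponent is even, square the half-power; if odd, multiply by the base once.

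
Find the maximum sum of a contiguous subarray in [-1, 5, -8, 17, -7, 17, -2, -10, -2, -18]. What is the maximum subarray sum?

Using Kadane's algorithm on [-1, 5, -8, 17, -7, 17, -2, -10, -2, -18]:

Scanning through the array:
Position 1 (value 5): max_ending_here = 5, max_so_far = 5
Position 2 (value -8): max_ending_here = -3, max_so_far = 5
Position 3 (value 17): max_ending_here = 17, max_so_far = 17
Position 4 (value -7): max_ending_here = 10, max_so_far = 17
Position 5 (value 17): max_ending_here = 27, max_so_far = 27
Position 6 (value -2): max_ending_here = 25, max_so_far = 27
Position 7 (value -10): max_ending_here = 15, max_so_far = 27
Position 8 (value -2): max_ending_here = 13, max_so_far = 27
Position 9 (value -18): max_ending_here = -5, max_so_far = 27

Maximum subarray: [17, -7, 17]
Maximum sum: 27

The maximum subarray is [17, -7, 17] with sum 27. This subarray runs from index 3 to index 5.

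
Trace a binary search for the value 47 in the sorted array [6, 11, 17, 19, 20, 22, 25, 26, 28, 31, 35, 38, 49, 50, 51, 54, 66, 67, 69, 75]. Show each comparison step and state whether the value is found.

Binary search for 47 in [6, 11, 17, 19, 20, 22, 25, 26, 28, 31, 35, 38, 49, 50, 51, 54, 66, 67, 69, 75]:

lo=0, hi=19, mid=9, arr[mid]=31 -> 31 < 47, search right half
lo=10, hi=19, mid=14, arr[mid]=51 -> 51 > 47, search left half
lo=10, hi=13, mid=11, arr[mid]=38 -> 38 < 47, search right half
lo=12, hi=13, mid=12, arr[mid]=49 -> 49 > 47, search left half
lo=12 > hi=11, target 47 not found

Binary search determines that 47 is not in the array after 4 comparisons. The search space was exhausted without finding the target.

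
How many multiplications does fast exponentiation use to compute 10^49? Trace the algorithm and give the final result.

Computing 10^49 by squaring (build up from 10^1; each line after the first costs one multiplication):

10^1 = 10
10^2 = (10^1)^2 = 10^2 = 100
10^3 = 10 * 10^2 = 10 * 100 = 1000
10^6 = (10^3)^2 = 1000^2 = 1000000
10^12 = (10^6)^2 = 1000000^2 = 1000000000000
10^24 = (10^12)^2 = 1000000000000^2 = 1000000000000000000000000
10^48 = (10^24)^2 = 1000000000000000000000000^2 = 1000000000000000000000000000000000000000000000000
10^49 = 10 * 10^48 = 10 * 1000000000000000000000000000000000000000000000000 = 10000000000000000000000000000000000000000000000000

Result: 10000000000000000000000000000000000000000000000000
Multiplications needed: 7 (7 lines after 10^1)

10^49 = 10000000000000000000000000000000000000000000000000. Using exponentiation by squaring, this requires 7 multiplications. The key idea: if the exponent is even, square the half-power; if odd, multiply by the base once.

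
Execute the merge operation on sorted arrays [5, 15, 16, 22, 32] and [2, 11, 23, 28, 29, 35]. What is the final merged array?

Merging process:

Compare 5 vs 2: take 2 from right. Merged: [2]
Compare 5 vs 11: take 5 from left. Merged: [2, 5]
Compare 15 vs 11: take 11 from right. Merged: [2, 5, 11]
Compare 15 vs 23: take 15 from left. Merged: [2, 5, 11, 15]
Compare 16 vs 23: take 16 from left. Merged: [2, 5, 11, 15, 16]
Compare 22 vs 23: take 22 from left. Merged: [2, 5, 11, 15, 16, 22]
Compare 32 vs 23: take 23 from right. Merged: [2, 5, 11, 15, 16, 22, 23]
Compare 32 vs 28: take 28 from right. Merged: [2, 5, 11, 15, 16, 22, 23, 28]
Compare 32 vs 29: take 29 from right. Merged: [2, 5, 11, 15, 16, 22, 23, 28, 29]
Compare 32 vs 35: take 32 from left. Merged: [2, 5, 11, 15, 16, 22, 23, 28, 29, 32]
Append remaining from right: [35]. Merged: [2, 5, 11, 15, 16, 22, 23, 28, 29, 32, 35]

Final merged array: [2, 5, 11, 15, 16, 22, 23, 28, 29, 32, 35]
Total comparisons: 10

The merged array is [2, 5, 11, 15, 16, 22, 23, 28, 29, 32, 35], requiring 10 comparisons. The merge step runs in O(n) time where n is the total number of elements.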